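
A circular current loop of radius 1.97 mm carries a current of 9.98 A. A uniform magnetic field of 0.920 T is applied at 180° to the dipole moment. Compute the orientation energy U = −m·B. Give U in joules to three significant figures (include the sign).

Magnetic moment m = IA = Iπa² = (9.98)·π·(0.00197)² = 1.217×10⁻⁴ A·m².
U = −m·B = −mB cosθ.
U = −(1.217×10⁻⁴)(0.920)·cos180° = 1.120×10⁻⁴ J.

U ≈ 1.12×10⁻⁴ J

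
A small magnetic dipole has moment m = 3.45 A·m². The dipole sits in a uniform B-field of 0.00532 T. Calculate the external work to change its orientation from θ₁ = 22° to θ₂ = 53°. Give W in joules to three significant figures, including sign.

W_ext = ΔU = −mB cosθ₂ + mB cosθ₁ = mB(cosθ₁ − cosθ₂).
W = (3.45)(0.00532)·(cos22° − cos53°) = (0.01835)·(+0.3254) = 0.005972 J.

W ≈ 0.00597 J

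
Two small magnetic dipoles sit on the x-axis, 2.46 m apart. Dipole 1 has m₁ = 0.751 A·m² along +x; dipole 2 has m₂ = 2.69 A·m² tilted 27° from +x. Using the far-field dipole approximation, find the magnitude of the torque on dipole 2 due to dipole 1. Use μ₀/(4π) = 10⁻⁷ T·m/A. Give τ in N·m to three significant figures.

τ ≈ 1.23×10⁻⁸ N·m

Dipole B is on the axis of dipole A, so B₁ there is axial: B₁ = (μ₀/4π)·2m₁/r³ along +x.
B₁ = 2(10⁻⁷)(0.751)/(2.46)³ = 1.009×10⁻⁸ T.
τ = m₂ B₁ sinθ.
τ = (2.69)(1.009×10⁻⁸)·sin27° = 1.232×10⁻⁸ N·m.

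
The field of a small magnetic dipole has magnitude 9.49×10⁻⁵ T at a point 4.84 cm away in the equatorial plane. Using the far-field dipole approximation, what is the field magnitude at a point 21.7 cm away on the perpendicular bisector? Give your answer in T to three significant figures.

B ≈ 1.05×10⁻⁶ T

Dipole fields scale as 1/r³ in the far field; the geometry is the same at both points.
B₂ = B₁ · (r₁/r₂)³ = 9.49×10⁻⁵ · (4.84/21.7)³.
(r₁/r₂)³ = (0.223)³ = 0.0111.
B₂ ≈ 1.053×10⁻⁶ T.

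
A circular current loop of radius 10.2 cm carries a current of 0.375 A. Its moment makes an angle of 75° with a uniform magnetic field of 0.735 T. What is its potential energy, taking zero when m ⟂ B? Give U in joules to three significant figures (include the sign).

U ≈ -0.00233 J

Magnetic moment m = IA = Iπa² = (0.375)·π·(0.102)² = 0.01226 A·m².
U = −m·B = −mB cosθ.
U = −(0.01226)(0.735)·cos75° = -0.002332 J.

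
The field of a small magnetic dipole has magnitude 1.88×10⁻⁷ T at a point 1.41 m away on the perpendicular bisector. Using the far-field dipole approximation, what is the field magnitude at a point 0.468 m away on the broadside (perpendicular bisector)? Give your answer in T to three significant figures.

Dipole fields scale as 1/r³ in the far field; the geometry is the same at both points.
B₂ = B₁ · (r₁/r₂)³ = 1.88×10⁻⁷ · (1.41/0.468)³.
(r₁/r₂)³ = (3.013)³ = 27.35.
B₂ ≈ 5.141×10⁻⁶ T.

B ≈ 5.14×10⁻⁶ T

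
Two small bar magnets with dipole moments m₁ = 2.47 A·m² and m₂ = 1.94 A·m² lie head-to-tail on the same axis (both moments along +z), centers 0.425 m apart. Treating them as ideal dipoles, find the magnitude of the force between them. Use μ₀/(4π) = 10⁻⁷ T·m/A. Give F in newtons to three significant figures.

F ≈ 8.81×10⁻⁵ N

On-axis B of dipole 1: B = (μ₀/4π)·2m₁/r³. Force on dipole 2: F = m₂·dB/dr.
dB/dr = −(μ₀/4π)·6m₁/r⁴, so |F| = (μ₀/4π)·6m₁m₂/r⁴.
F = 6(10⁻⁷)(2.47)(1.94)/(0.425)⁴ = 8.812×10⁻⁵ N.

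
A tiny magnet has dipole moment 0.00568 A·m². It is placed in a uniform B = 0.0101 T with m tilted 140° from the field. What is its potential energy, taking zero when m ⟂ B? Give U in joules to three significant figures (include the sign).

U ≈ 4.39×10⁻⁵ J

U = −m·B = −mB cosθ.
U = −(0.00568)(0.0101)·cos140° = 4.395×10⁻⁵ J.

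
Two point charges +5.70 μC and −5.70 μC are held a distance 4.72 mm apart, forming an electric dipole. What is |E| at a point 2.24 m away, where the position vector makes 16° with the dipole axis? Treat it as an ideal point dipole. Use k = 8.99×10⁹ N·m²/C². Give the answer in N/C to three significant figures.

Dipole moment p = qd = (5.70×10⁻⁶ C)(0.00472 m) = 2.69×10⁻⁸ C·m.
At angle θ the dipole field magnitude is E = (kp/r³)·√(1 + 3cos²θ).
kp/r³ = (8.99×10⁹)(2.69×10⁻⁸) / (2.24)³ = 21.52 N/C.
√(1 + 3cos²16°) = √(1 + 3·0.9240) = √3.7721 ≈ 1.9422.
E ≈ 21.52 × 1.942 = 41.79 N/C.

E ≈ 41.8 N/C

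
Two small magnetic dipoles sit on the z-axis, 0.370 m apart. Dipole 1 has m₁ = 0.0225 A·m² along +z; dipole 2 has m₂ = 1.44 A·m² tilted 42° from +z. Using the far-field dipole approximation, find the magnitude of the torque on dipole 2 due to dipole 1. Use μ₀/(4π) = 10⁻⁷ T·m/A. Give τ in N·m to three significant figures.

τ ≈ 8.56×10⁻⁸ N·m

Dipole B is on the axis of dipole A, so B₁ there is axial: B₁ = (μ₀/4π)·2m₁/r³ along +z.
B₁ = 2(10⁻⁷)(0.0225)/(0.370)³ = 8.884×10⁻⁸ T.
τ = m₂ B₁ sinθ.
τ = (1.44)(8.884×10⁻⁸)·sin42° = 8.560×10⁻⁸ N·m.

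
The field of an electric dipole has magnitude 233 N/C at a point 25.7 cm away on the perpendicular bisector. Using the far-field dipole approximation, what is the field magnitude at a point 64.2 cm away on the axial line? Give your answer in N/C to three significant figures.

Dipole fields scale as 1/r³ in the far field.
The axial field is twice the equatorial field at the same r, so the geometry factor is 2/1.
E₂ = E₁ · (2/1) · (r₁/r₂)³ = 233 · 2 · (25.7/64.2)³.
(r₁/r₂)³ = (0.4003)³ = 0.06415.
E₂ ≈ 29.89 N/C.

E ≈ 29.9 N/C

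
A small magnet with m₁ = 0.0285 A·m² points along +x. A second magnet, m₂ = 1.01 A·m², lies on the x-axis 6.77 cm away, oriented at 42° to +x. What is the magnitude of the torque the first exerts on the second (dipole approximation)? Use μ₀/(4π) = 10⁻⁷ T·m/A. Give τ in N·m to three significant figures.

Dipole B is on the axis of dipole A, so B₁ there is axial: B₁ = (μ₀/4π)·2m₁/r³ along +x.
B₁ = 2(10⁻⁷)(0.0285)/(0.0677)³ = 1.837×10⁻⁵ T.
τ = m₂ B₁ sinθ.
τ = (1.01)(1.837×10⁻⁵)·sin42° = 1.241×10⁻⁵ N·m.

τ ≈ 1.24×10⁻⁵ N·m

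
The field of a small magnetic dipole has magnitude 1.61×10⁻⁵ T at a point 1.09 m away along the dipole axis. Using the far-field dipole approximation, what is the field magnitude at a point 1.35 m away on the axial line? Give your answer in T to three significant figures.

Dipole fields scale as 1/r³ in the far field; the geometry is the same at both points.
B₂ = B₁ · (r₁/r₂)³ = 1.61×10⁻⁵ · (1.09/1.35)³.
(r₁/r₂)³ = (0.8074)³ = 0.5264.
B₂ ≈ 8.474×10⁻⁶ T.

B ≈ 8.47×10⁻⁶ T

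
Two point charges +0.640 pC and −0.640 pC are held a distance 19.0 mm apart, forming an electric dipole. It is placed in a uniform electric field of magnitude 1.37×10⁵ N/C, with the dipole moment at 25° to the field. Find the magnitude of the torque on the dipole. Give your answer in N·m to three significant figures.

τ ≈ 7.04×10⁻¹⁰ N·m

Dipole moment p = qd = (6.40×10⁻¹³ C)(0.0190 m) = 1.216×10⁻¹⁴ C·m.
Torque on an electric dipole: τ = pE sinθ.
τ = (1.216×10⁻¹⁴)(1.37×10⁵)·sin25° = 7.040×10⁻¹⁰ N·m.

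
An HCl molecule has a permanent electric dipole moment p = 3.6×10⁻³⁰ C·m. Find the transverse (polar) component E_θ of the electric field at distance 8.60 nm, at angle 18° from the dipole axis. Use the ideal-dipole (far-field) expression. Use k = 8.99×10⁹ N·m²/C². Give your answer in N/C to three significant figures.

For a dipole, E_θ = (kp sinθ)/r³.
kp/r³ = (8.99×10⁹)(3.60×10⁻³⁰)/(8.60×10⁻⁹)³ = 5.088×10⁴ N/C.
E_θ = 5.088×10⁴·sin18° = 1.572×10⁴ N/C.

E_θ ≈ 1.57×10⁴ N/C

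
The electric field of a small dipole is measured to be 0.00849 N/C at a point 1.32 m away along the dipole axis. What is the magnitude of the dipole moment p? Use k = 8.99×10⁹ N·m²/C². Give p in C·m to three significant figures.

p ≈ 1.09×10⁻¹² C·m

On axis E = 2kp/r³, so p = Er³/(2k).
p = (0.00849)·(1.32)³ / (2·8.99×10⁹) = 1.086×10⁻¹² C·m.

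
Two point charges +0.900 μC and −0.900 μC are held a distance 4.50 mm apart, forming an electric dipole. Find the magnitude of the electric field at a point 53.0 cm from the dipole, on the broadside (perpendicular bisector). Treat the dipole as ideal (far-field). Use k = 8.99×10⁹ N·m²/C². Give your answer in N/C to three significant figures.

E ≈ 245 N/C

Dipole moment p = qd = (9.00×10⁻⁷ C)(0.00450 m) = 4.05×10⁻⁹ C·m.
On the perpendicular bisector E = kp/r³ (half the axial value at the same distance).
E = (8.99×10⁹)(4.05×10⁻⁹) / (0.530)³ = 244.6 N/C.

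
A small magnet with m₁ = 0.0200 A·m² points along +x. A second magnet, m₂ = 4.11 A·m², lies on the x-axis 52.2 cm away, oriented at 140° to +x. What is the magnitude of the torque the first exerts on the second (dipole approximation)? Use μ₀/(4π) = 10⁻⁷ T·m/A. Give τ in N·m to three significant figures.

τ ≈ 7.43×10⁻⁸ N·m

Dipole B is on the axis of dipole A, so B₁ there is axial: B₁ = (μ₀/4π)·2m₁/r³ along +x.
B₁ = 2(10⁻⁷)(0.0200)/(0.522)³ = 2.812×10⁻⁸ T.
τ = m₂ B₁ sinθ.
τ = (4.11)(2.812×10⁻⁸)·sin140° = 7.429×10⁻⁸ N·m.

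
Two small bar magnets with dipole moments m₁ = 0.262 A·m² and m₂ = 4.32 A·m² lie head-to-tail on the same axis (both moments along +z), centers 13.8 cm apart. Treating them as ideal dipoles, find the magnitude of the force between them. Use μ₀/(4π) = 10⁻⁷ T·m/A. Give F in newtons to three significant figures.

F ≈ 0.00187 N

On-axis B of dipole 1: B = (μ₀/4π)·2m₁/r³. Force on dipole 2: F = m₂·dB/dr.
dB/dr = −(μ₀/4π)·6m₁/r⁴, so |F| = (μ₀/4π)·6m₁m₂/r⁴.
F = 6(10⁻⁷)(0.262)(4.32)/(0.138)⁴ = 0.001872 N.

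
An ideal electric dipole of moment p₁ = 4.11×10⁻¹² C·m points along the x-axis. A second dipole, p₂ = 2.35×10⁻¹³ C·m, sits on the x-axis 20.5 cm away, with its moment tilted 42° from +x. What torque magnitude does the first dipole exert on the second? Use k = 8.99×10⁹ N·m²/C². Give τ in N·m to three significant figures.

τ ≈ 1.35×10⁻¹² N·m

The second dipole sits on the axis of the first, so the field there is axial: E₁ = 2kp₁/r³ along +x.
E₁ = 2(8.99×10⁹)(4.11×10⁻¹²)/(0.205)³ = 8.578 N/C.
Torque on the second dipole: τ = p₂ E₁ sinθ.
τ = (2.35×10⁻¹³)(8.578)·sin42° = 1.349×10⁻¹² N·m.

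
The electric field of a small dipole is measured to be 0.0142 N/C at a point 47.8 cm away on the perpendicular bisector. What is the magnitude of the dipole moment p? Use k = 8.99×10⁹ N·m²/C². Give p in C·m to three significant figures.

In the equatorial plane E = kp/r³, so p = Er³/(k).
p = (0.0142)·(0.478)³ / (8.99×10⁹) = 1.725×10⁻¹³ C·m.

p ≈ 1.73×10⁻¹³ C·m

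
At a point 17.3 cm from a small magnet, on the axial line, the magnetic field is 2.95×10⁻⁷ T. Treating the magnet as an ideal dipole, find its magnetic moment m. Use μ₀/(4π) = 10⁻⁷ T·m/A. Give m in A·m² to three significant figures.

On axis B = (μ₀/4π)·2m/r³, so m = Br³·4π/(μ₀·2).
m = (2.95×10⁻⁷)·(0.173)³ / (2·10⁻⁷) = 0.007637 A·m².

m ≈ 0.00764 A·m²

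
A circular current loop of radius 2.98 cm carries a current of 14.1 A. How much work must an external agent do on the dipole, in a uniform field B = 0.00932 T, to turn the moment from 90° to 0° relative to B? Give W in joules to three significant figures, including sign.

W ≈ -3.67×10⁻⁴ J

Magnetic moment m = IA = Iπa² = (14.1)·π·(0.0298)² = 0.03934 A·m².
W_ext = ΔU = −mB cosθ₂ + mB cosθ₁ = mB(cosθ₁ − cosθ₂).
W = (0.03934)(0.00932)·(cos90° − cos0°) = (3.666×10⁻⁴)·(-1.0000) = -3.666×10⁻⁴ J.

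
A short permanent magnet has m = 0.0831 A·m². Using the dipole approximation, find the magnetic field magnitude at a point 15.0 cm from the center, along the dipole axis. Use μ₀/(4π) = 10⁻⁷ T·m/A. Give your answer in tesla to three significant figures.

On axis B = (μ₀/4π)·2m/r³.
B = 2·(10⁻⁷)·(0.0831) / (0.150)³ = 4.924×10⁻⁶ T.

B ≈ 4.92×10⁻⁶ T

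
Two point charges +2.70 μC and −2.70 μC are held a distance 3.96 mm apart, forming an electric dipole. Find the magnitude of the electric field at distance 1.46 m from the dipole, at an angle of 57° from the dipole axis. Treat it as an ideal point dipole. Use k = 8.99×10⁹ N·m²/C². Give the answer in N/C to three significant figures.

E ≈ 42.5 N/C

Dipole moment p = qd = (2.70×10⁻⁶ C)(0.00396 m) = 1.069×10⁻⁸ C·m.
At angle θ the dipole field magnitude is E = (kp/r³)·√(1 + 3cos²θ).
kp/r³ = (8.99×10⁹)(1.069×10⁻⁸) / (1.46)³ = 30.88 N/C.
√(1 + 3cos²57°) = √(1 + 3·0.2966) = √1.8899 ≈ 1.3747.
E ≈ 30.88 × 1.375 = 42.45 N/C.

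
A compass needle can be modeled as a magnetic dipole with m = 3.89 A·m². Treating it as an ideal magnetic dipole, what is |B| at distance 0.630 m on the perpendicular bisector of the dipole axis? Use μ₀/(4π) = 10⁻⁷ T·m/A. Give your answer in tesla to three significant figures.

In the equatorial plane B = (μ₀/4π)·m/r³ (half the axial value).
B = (10⁻⁷)·(3.89) / (0.630)³ = 1.556×10⁻⁶ T.

B ≈ 1.56×10⁻⁶ T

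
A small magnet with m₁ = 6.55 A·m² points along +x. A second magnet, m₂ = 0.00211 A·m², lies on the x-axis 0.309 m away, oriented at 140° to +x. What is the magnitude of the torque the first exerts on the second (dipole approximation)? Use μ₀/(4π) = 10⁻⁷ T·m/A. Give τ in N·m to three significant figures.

τ ≈ 6.02×10⁻⁸ N·m

Dipole B is on the axis of dipole A, so B₁ there is axial: B₁ = (μ₀/4π)·2m₁/r³ along +x.
B₁ = 2(10⁻⁷)(6.55)/(0.309)³ = 4.440×10⁻⁵ T.
τ = m₂ B₁ sinθ.
τ = (0.00211)(4.440×10⁻⁵)·sin140° = 6.022×10⁻⁸ N·m.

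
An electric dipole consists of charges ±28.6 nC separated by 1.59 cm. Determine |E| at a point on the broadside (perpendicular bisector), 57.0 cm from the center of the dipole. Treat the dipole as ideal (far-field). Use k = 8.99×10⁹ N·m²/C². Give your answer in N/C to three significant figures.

Dipole moment p = qd = (2.86×10⁻⁸ C)(0.0159 m) = 4.547×10⁻¹⁰ C·m.
On the perpendicular bisector E = kp/r³ (half the axial value at the same distance).
E = (8.99×10⁹)(4.547×10⁻¹⁰) / (0.570)³ = 22.07 N/C.

E ≈ 22.1 N/C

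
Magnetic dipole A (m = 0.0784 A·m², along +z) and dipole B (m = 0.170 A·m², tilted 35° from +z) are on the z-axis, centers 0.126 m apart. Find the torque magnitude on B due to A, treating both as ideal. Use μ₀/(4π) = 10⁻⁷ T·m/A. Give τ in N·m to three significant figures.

τ ≈ 7.64×10⁻⁷ N·m

Dipole B is on the axis of dipole A, so B₁ there is axial: B₁ = (μ₀/4π)·2m₁/r³ along +z.
B₁ = 2(10⁻⁷)(0.0784)/(0.126)³ = 7.839×10⁻⁶ T.
τ = m₂ B₁ sinθ.
τ = (0.170)(7.839×10⁻⁶)·sin35° = 7.643×10⁻⁷ N·m.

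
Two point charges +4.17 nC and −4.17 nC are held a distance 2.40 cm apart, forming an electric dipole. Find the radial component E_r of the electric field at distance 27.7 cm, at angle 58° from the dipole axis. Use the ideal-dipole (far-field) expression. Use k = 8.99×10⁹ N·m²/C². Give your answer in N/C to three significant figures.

E_r ≈ 44.9 N/C

Dipole moment p = qd = (4.17×10⁻⁹ C)(0.0240 m) = 1.001×10⁻¹⁰ C·m.
For a dipole, E_r = (2kp cosθ)/r³.
kp/r³ = (8.99×10⁹)(1.001×10⁻¹⁰)/(0.277)³ = 42.34 N/C.
E_r = 2·42.34·cos58° = 44.87 N/C.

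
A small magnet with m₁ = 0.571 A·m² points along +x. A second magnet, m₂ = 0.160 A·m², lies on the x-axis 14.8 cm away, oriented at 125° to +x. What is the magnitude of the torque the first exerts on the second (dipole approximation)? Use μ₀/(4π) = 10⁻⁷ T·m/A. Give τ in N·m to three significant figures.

Dipole B is on the axis of dipole A, so B₁ there is axial: B₁ = (μ₀/4π)·2m₁/r³ along +x.
B₁ = 2(10⁻⁷)(0.571)/(0.148)³ = 3.523×10⁻⁵ T.
τ = m₂ B₁ sinθ.
τ = (0.160)(3.523×10⁻⁵)·sin125° = 4.617×10⁻⁶ N·m.

τ ≈ 4.62×10⁻⁶ N·m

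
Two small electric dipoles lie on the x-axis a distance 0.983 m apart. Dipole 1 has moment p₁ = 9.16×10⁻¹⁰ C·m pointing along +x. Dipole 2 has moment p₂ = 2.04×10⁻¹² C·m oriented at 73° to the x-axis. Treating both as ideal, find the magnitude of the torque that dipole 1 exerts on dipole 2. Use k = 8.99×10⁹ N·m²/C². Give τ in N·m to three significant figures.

The second dipole sits on the axis of the first, so the field there is axial: E₁ = 2kp₁/r³ along +x.
E₁ = 2(8.99×10⁹)(9.16×10⁻¹⁰)/(0.983)³ = 17.34 N/C.
Torque on the second dipole: τ = p₂ E₁ sinθ.
τ = (2.04×10⁻¹²)(17.34)·sin73° = 3.383×10⁻¹¹ N·m.

τ ≈ 3.38×10⁻¹¹ N·m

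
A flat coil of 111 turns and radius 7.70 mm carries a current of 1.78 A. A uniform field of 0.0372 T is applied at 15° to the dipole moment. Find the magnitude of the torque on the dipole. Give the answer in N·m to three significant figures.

m = NIA = NIπa² = 111·(1.78)·π·(0.00770)² = 0.0368 A·m².
Torque on a magnetic dipole: τ = mB sinθ.
τ = (0.0368)(0.0372)·sin15° = 3.543×10⁻⁴ N·m.

τ ≈ 3.54×10⁻⁴ N·m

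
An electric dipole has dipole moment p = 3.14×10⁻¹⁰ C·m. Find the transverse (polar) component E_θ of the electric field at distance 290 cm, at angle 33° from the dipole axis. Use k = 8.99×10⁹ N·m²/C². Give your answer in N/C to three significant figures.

E_θ ≈ 0.0630 N/C

For a dipole, E_θ = (kp sinθ)/r³.
kp/r³ = (8.99×10⁹)(3.14×10⁻¹⁰)/(2.90)³ = 0.1157 N/C.
E_θ = 0.1157·sin33° = 0.06304 N/C.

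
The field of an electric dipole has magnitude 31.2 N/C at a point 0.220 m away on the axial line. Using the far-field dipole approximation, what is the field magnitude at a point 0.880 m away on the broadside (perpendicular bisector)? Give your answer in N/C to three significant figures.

Dipole fields scale as 1/r³ in the far field.
The axial field is twice the equatorial field at the same r, so the geometry factor is 1/2.
E₂ = E₁ · (1/2) · (r₁/r₂)³ = 31.2 · 0.5 · (0.220/0.880)³.
(r₁/r₂)³ = (0.25)³ = 0.01562.
E₂ ≈ 0.2438 N/C.

E ≈ 0.244 N/C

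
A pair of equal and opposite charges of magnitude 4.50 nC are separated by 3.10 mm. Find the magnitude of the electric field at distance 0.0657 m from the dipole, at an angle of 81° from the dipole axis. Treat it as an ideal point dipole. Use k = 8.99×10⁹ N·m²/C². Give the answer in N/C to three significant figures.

Dipole moment p = qd = (4.50×10⁻⁹ C)(0.00310 m) = 1.395×10⁻¹¹ C·m.
At angle θ the dipole field magnitude is E = (kp/r³)·√(1 + 3cos²θ).
kp/r³ = (8.99×10⁹)(1.395×10⁻¹¹) / (0.0657)³ = 442.2 N/C.
√(1 + 3cos²81°) = √(1 + 3·0.0245) = √1.0734 ≈ 1.0361.
E ≈ 442.2 × 1.036 = 458.2 N/C.

E ≈ 458 N/C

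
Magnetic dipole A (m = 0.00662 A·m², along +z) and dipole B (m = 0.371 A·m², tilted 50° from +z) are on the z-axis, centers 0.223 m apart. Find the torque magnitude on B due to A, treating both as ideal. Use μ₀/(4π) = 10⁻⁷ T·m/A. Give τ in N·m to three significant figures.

Dipole B is on the axis of dipole A, so B₁ there is axial: B₁ = (μ₀/4π)·2m₁/r³ along +z.
B₁ = 2(10⁻⁷)(0.00662)/(0.223)³ = 1.194×10⁻⁷ T.
τ = m₂ B₁ sinθ.
τ = (0.371)(1.194×10⁻⁷)·sin50° = 3.393×10⁻⁸ N·m.

τ ≈ 3.39×10⁻⁸ N·m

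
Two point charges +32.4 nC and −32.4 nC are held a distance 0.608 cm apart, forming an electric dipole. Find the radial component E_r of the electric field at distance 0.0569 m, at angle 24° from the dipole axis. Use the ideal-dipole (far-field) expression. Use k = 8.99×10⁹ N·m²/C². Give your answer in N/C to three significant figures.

E_r ≈ 1.76×10⁴ N/C

Dipole moment p = qd = (3.24×10⁻⁸ C)(0.00608 m) = 1.97×10⁻¹⁰ C·m.
For a dipole, E_r = (2kp cosθ)/r³.
kp/r³ = (8.99×10⁹)(1.97×10⁻¹⁰)/(0.0569)³ = 9614 N/C.
E_r = 2·9614·cos24° = 1.757×10⁴ N/C.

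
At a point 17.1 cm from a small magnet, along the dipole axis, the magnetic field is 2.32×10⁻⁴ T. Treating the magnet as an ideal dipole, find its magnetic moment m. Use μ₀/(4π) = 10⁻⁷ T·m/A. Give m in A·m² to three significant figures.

On axis B = (μ₀/4π)·2m/r³, so m = Br³·4π/(μ₀·2).
m = (2.32×10⁻⁴)·(0.171)³ / (2·10⁻⁷) = 5.800 A·m².

m ≈ 5.80 A·m²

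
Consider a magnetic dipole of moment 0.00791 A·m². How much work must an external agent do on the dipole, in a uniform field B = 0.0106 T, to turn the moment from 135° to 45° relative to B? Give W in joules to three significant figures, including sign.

W ≈ -1.19×10⁻⁴ J

W_ext = ΔU = −mB cosθ₂ + mB cosθ₁ = mB(cosθ₁ − cosθ₂).
W = (0.00791)(0.0106)·(cos135° − cos45°) = (8.385×10⁻⁵)·(-1.4142) = -1.186×10⁻⁴ J.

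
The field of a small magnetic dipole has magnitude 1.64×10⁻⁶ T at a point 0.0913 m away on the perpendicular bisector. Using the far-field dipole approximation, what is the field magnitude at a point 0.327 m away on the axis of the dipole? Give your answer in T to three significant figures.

B ≈ 7.14×10⁻⁸ T

Dipole fields scale as 1/r³ in the far field.
The axial field is twice the equatorial field at the same r, so the geometry factor is 2/1.
B₂ = B₁ · (2/1) · (r₁/r₂)³ = 1.64×10⁻⁶ · 2 · (0.0913/0.327)³.
(r₁/r₂)³ = (0.2792)³ = 0.02177.
B₂ ≈ 7.139×10⁻⁸ T.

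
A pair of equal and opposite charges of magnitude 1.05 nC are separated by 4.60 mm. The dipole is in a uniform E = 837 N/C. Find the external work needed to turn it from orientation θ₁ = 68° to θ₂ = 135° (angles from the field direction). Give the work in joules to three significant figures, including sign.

W ≈ 4.37×10⁻⁹ J

Dipole moment p = qd = (1.05×10⁻⁹ C)(0.00460 m) = 4.83×10⁻¹² C·m.
W_ext = ΔU = U(θ₂) − U(θ₁) = −pE cosθ₂ − (−pE cosθ₁) = pE(cosθ₁ − cosθ₂).
W = (4.83×10⁻¹²)(837)·(cos68° − cos135°) = (4.043×10⁻⁹)·(+1.0817) = 4.373×10⁻⁹ J.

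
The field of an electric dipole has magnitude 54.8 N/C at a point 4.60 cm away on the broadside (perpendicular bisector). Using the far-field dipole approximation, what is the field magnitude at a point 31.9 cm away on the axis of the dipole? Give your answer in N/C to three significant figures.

E ≈ 0.329 N/C

Dipole fields scale as 1/r³ in the far field.
The axial field is twice the equatorial field at the same r, so the geometry factor is 2/1.
E₂ = E₁ · (2/1) · (r₁/r₂)³ = 54.8 · 2 · (4.60/31.9)³.
(r₁/r₂)³ = (0.1442)³ = 0.002998.
E₂ ≈ 0.3286 N/C.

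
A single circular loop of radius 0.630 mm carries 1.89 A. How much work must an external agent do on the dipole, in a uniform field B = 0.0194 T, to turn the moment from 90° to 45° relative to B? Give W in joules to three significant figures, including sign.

W ≈ -3.23×10⁻⁸ J

Magnetic moment m = IA = Iπa² = (1.89)·π·(6.30×10⁻⁴)² = 2.357×10⁻⁶ A·m².
W_ext = ΔU = −mB cosθ₂ + mB cosθ₁ = mB(cosθ₁ − cosθ₂).
W = (2.357×10⁻⁶)(0.0194)·(cos90° − cos45°) = (4.573×10⁻⁸)·(-0.7071) = -3.233×10⁻⁸ J.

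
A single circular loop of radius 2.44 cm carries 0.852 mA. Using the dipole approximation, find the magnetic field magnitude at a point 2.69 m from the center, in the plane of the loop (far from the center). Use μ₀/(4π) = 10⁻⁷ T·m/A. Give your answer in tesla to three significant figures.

Magnetic moment m = IA = Iπa² = (8.52×10⁻⁴)·π·(0.0244)² = 1.594×10⁻⁶ A·m².
In the equatorial plane B = (μ₀/4π)·m/r³ (half the axial value).
B = (10⁻⁷)·(1.594×10⁻⁶) / (2.69)³ = 8.189×10⁻¹⁵ T.

B ≈ 8.19×10⁻¹⁵ T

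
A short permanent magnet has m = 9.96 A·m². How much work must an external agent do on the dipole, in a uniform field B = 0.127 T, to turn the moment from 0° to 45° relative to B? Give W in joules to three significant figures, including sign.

W ≈ 0.370 J

W_ext = ΔU = −mB cosθ₂ + mB cosθ₁ = mB(cosθ₁ − cosθ₂).
W = (9.96)(0.127)·(cos0° − cos45°) = (1.265)·(+0.2929) = 0.3705 J.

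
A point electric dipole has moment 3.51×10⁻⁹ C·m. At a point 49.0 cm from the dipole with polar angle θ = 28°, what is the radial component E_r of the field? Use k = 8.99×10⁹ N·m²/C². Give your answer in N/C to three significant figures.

For a dipole, E_r = (2kp cosθ)/r³.
kp/r³ = (8.99×10⁹)(3.51×10⁻⁹)/(0.490)³ = 268.2 N/C.
E_r = 2·268.2·cos28° = 473.6 N/C.

E_r ≈ 474 N/C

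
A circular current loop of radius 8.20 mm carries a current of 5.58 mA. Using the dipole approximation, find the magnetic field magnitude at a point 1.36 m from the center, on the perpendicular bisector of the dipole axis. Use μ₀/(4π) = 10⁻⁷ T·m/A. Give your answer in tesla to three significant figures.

B ≈ 4.69×10⁻¹⁴ T

Magnetic moment m = IA = Iπa² = (0.00558)·π·(0.00820)² = 1.179×10⁻⁶ A·m².
In the equatorial plane B = (μ₀/4π)·m/r³ (half the axial value).
B = (10⁻⁷)·(1.179×10⁻⁶) / (1.36)³ = 4.687×10⁻¹⁴ T.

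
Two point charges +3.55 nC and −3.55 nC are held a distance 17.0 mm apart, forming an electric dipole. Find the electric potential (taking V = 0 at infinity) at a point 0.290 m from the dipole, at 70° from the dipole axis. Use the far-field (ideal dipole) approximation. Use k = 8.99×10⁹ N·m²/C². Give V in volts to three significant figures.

Dipole moment p = qd = (3.55×10⁻⁹ C)(0.0170 m) = 6.035×10⁻¹¹ C·m.
The dipole potential is V = kp cosθ / r².
V = (8.99×10⁹)(6.035×10⁻¹¹)·cos70° / (0.290)² = 2.206 V.

V ≈ 2.21 V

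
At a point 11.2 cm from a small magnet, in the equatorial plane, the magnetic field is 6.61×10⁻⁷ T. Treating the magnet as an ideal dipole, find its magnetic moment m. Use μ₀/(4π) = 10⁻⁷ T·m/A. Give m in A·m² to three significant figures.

m ≈ 0.00929 A·m²

In the equatorial plane B = (μ₀/4π)·m/r³, so m = Br³·4π/(μ₀).
m = (6.61×10⁻⁷)·(0.112)³ / (10⁻⁷) = 0.009287 A·m².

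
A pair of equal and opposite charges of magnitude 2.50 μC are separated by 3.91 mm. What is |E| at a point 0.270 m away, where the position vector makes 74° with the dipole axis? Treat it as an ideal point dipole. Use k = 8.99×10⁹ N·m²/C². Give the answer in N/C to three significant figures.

E ≈ 4950 N/C

Dipole moment p = qd = (2.50×10⁻⁶ C)(0.00391 m) = 9.775×10⁻⁹ C·m.
At angle θ the dipole field magnitude is E = (kp/r³)·√(1 + 3cos²θ).
kp/r³ = (8.99×10⁹)(9.775×10⁻⁹) / (0.270)³ = 4465 N/C.
√(1 + 3cos²74°) = √(1 + 3·0.0760) = √1.2279 ≈ 1.1081.
E ≈ 4465 × 1.108 = 4947 N/C.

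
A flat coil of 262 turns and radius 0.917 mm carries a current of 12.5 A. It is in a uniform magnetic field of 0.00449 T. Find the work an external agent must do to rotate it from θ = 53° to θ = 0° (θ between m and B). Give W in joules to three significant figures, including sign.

W ≈ -1.55×10⁻⁵ J

m = NIA = NIπa² = 262·(12.5)·π·(9.17×10⁻⁴)² = 0.008652 A·m².
W_ext = ΔU = −mB cosθ₂ + mB cosθ₁ = mB(cosθ₁ − cosθ₂).
W = (0.008652)(0.00449)·(cos53° − cos0°) = (3.885×10⁻⁵)·(-0.3982) = -1.547×10⁻⁵ J.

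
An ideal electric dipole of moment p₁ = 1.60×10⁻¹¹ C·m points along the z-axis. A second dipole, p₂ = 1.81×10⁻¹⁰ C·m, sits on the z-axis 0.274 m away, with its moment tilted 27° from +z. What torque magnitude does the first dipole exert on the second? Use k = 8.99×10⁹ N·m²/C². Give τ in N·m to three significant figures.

τ ≈ 1.15×10⁻⁹ N·m

The second dipole sits on the axis of the first, so the field there is axial: E₁ = 2kp₁/r³ along +z.
E₁ = 2(8.99×10⁹)(1.60×10⁻¹¹)/(0.274)³ = 13.98 N/C.
Torque on the second dipole: τ = p₂ E₁ sinθ.
τ = (1.81×10⁻¹⁰)(13.98)·sin27° = 1.149×10⁻⁹ N·m.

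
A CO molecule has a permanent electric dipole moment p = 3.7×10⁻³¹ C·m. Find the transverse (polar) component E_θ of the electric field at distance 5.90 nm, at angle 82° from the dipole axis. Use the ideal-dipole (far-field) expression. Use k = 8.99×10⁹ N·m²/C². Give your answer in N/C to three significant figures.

E_θ ≈ 1.60×10⁴ N/C

For a dipole, E_θ = (kp sinθ)/r³.
kp/r³ = (8.99×10⁹)(3.70×10⁻³¹)/(5.90×10⁻⁹)³ = 1.620×10⁴ N/C.
E_θ = 1.620×10⁴·sin82° = 1.604×10⁴ N/C.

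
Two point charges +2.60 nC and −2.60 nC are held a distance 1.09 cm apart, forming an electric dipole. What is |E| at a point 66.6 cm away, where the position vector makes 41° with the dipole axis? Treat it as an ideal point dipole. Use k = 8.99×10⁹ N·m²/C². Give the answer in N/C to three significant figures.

E ≈ 1.42 N/C

Dipole moment p = qd = (2.60×10⁻⁹ C)(0.0109 m) = 2.834×10⁻¹¹ C·m.
At angle θ the dipole field magnitude is E = (kp/r³)·√(1 + 3cos²θ).
kp/r³ = (8.99×10⁹)(2.834×10⁻¹¹) / (0.666)³ = 0.8625 N/C.
√(1 + 3cos²41°) = √(1 + 3·0.5696) = √2.7088 ≈ 1.6458.
E ≈ 0.8625 × 1.646 = 1.419 N/C.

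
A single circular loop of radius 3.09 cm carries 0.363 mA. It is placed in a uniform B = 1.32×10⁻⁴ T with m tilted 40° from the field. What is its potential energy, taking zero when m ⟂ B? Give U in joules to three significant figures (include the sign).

Magnetic moment m = IA = Iπa² = (3.63×10⁻⁴)·π·(0.0309)² = 1.089×10⁻⁶ A·m².
U = −m·B = −mB cosθ.
U = −(1.089×10⁻⁶)(1.32×10⁻⁴)·cos40° = -1.101×10⁻¹⁰ J.

U ≈ -1.10×10⁻¹⁰ J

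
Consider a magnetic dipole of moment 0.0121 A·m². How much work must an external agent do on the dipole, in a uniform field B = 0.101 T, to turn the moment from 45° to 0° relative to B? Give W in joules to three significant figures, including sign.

W_ext = ΔU = −mB cosθ₂ + mB cosθ₁ = mB(cosθ₁ − cosθ₂).
W = (0.0121)(0.101)·(cos45° − cos0°) = (0.001222)·(-0.2929) = -3.579×10⁻⁴ J.

W ≈ -3.58×10⁻⁴ J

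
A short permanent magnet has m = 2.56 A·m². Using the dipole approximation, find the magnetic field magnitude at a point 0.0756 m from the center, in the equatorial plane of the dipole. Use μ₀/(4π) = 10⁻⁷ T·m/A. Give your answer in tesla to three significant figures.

B ≈ 5.92×10⁻⁴ T

In the equatorial plane B = (μ₀/4π)·m/r³ (half the axial value).
B = (10⁻⁷)·(2.56) / (0.0756)³ = 5.925×10⁻⁴ T.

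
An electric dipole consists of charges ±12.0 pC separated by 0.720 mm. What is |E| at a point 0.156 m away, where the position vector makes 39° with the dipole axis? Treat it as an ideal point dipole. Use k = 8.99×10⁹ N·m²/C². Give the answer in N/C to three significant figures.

Dipole moment p = qd = (1.20×10⁻¹¹ C)(7.20×10⁻⁴ m) = 8.64×10⁻¹⁵ C·m.
At angle θ the dipole field magnitude is E = (kp/r³)·√(1 + 3cos²θ).
kp/r³ = (8.99×10⁹)(8.64×10⁻¹⁵) / (0.156)³ = 0.02046 N/C.
√(1 + 3cos²39°) = √(1 + 3·0.6040) = √2.8119 ≈ 1.6769.
E ≈ 0.02046 × 1.677 = 0.03431 N/C.

E ≈ 0.0343 N/C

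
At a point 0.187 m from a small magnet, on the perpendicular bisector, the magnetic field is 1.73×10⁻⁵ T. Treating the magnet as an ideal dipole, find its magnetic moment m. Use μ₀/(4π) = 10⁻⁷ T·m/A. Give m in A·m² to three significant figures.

In the equatorial plane B = (μ₀/4π)·m/r³, so m = Br³·4π/(μ₀).
m = (1.73×10⁻⁵)·(0.187)³ / (10⁻⁷) = 1.131 A·m².

m ≈ 1.13 A·m²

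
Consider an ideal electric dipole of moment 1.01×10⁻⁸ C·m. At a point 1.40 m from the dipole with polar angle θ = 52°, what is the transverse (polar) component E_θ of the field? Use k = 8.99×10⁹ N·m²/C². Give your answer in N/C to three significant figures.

E_θ ≈ 26.1 N/C

For a dipole, E_θ = (kp sinθ)/r³.
kp/r³ = (8.99×10⁹)(1.01×10⁻⁸)/(1.40)³ = 33.09 N/C.
E_θ = 33.09·sin52° = 26.08 N/C.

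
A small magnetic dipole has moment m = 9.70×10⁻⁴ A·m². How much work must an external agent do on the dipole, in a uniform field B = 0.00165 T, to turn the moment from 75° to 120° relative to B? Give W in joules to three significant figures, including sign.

W ≈ 1.21×10⁻⁶ J

W_ext = ΔU = −mB cosθ₂ + mB cosθ₁ = mB(cosθ₁ − cosθ₂).
W = (9.70×10⁻⁴)(0.00165)·(cos75° − cos120°) = (1.601×10⁻⁶)·(+0.7588) = 1.214×10⁻⁶ J.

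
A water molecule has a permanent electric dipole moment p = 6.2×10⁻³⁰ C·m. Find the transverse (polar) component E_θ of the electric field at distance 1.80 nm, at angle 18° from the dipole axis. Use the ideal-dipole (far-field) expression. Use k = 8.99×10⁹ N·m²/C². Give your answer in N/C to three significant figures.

For a dipole, E_θ = (kp sinθ)/r³.
kp/r³ = (8.99×10⁹)(6.20×10⁻³⁰)/(1.80×10⁻⁹)³ = 9.557×10⁶ N/C.
E_θ = 9.557×10⁶·sin18° = 2.953×10⁶ N/C.

E_θ ≈ 2.95×10⁶ N/C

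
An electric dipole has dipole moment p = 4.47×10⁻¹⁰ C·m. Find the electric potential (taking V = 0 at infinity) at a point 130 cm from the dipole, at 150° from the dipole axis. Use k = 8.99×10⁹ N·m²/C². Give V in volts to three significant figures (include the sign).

The dipole potential is V = kp cosθ / r².
V = (8.99×10⁹)(4.47×10⁻¹⁰)·cos150° / (1.30)² = -2.059 V.

V ≈ -2.06 V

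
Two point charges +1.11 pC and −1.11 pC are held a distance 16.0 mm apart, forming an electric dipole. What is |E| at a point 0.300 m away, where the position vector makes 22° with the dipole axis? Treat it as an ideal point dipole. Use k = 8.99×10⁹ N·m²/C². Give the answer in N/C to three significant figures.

Dipole moment p = qd = (1.11×10⁻¹² C)(0.0160 m) = 1.776×10⁻¹⁴ C·m.
At angle θ the dipole field magnitude is E = (kp/r³)·√(1 + 3cos²θ).
kp/r³ = (8.99×10⁹)(1.776×10⁻¹⁴) / (0.300)³ = 0.005913 N/C.
√(1 + 3cos²22°) = √(1 + 3·0.8597) = √3.5790 ≈ 1.8918.
E ≈ 0.005913 × 1.892 = 0.01119 N/C.

E ≈ 0.0112 N/C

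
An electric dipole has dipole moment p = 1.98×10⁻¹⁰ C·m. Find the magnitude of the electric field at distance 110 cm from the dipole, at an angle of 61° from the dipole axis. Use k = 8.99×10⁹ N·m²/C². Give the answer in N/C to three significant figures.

E ≈ 1.75 N/C

At angle θ the dipole field magnitude is E = (kp/r³)·√(1 + 3cos²θ).
kp/r³ = (8.99×10⁹)(1.98×10⁻¹⁰) / (1.10)³ = 1.337 N/C.
√(1 + 3cos²61°) = √(1 + 3·0.2350) = √1.7051 ≈ 1.3058.
E ≈ 1.337 × 1.306 = 1.746 N/C.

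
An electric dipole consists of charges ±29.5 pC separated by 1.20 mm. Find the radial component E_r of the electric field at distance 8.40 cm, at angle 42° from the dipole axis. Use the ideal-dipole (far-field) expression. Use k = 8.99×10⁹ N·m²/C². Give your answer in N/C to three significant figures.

Dipole moment p = qd = (2.95×10⁻¹¹ C)(0.00120 m) = 3.54×10⁻¹⁴ C·m.
For a dipole, E_r = (2kp cosθ)/r³.
kp/r³ = (8.99×10⁹)(3.54×10⁻¹⁴)/(0.0840)³ = 0.5369 N/C.
E_r = 2·0.5369·cos42° = 0.7980 N/C.

E_r ≈ 0.798 N/C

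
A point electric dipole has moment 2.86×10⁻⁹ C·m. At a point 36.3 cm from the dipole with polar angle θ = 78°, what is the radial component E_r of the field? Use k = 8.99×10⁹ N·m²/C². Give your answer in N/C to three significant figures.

For a dipole, E_r = (2kp cosθ)/r³.
kp/r³ = (8.99×10⁹)(2.86×10⁻⁹)/(0.363)³ = 537.5 N/C.
E_r = 2·537.5·cos78° = 223.5 N/C.

E_r ≈ 224 N/C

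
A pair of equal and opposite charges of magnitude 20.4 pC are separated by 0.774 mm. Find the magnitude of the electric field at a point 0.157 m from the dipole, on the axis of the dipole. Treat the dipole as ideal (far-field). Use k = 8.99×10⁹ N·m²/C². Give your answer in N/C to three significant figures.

E ≈ 0.0734 N/C

Dipole moment p = qd = (2.04×10⁻¹¹ C)(7.74×10⁻⁴ m) = 1.579×10⁻¹⁴ C·m.
On the dipole axis E = 2kp/r³.
E = 2·(8.99×10⁹)(1.579×10⁻¹⁴) / (0.157)³ = 0.07336 N/C.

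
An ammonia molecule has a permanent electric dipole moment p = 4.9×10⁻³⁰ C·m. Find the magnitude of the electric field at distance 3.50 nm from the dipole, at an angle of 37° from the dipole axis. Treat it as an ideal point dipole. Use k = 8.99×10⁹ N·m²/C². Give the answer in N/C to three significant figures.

E ≈ 1.75×10⁶ N/C

At angle θ the dipole field magnitude is E = (kp/r³)·√(1 + 3cos²θ).
kp/r³ = (8.99×10⁹)(4.90×10⁻³⁰) / (3.50×10⁻⁹)³ = 1.027×10⁶ N/C.
√(1 + 3cos²37°) = √(1 + 3·0.6378) = √2.9135 ≈ 1.7069.
E ≈ 1.027×10⁶ × 1.707 = 1.754×10⁶ N/C.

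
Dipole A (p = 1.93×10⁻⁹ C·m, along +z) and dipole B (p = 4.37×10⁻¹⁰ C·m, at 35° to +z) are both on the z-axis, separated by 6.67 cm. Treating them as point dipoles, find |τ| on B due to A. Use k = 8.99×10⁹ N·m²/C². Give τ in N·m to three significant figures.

The second dipole sits on the axis of the first, so the field there is axial: E₁ = 2kp₁/r³ along +z.
E₁ = 2(8.99×10⁹)(1.93×10⁻⁹)/(0.0667)³ = 1.169×10⁵ N/C.
Torque on the second dipole: τ = p₂ E₁ sinθ.
τ = (4.37×10⁻¹⁰)(1.169×10⁵)·sin35° = 2.931×10⁻⁵ N·m.

τ ≈ 2.93×10⁻⁵ N·m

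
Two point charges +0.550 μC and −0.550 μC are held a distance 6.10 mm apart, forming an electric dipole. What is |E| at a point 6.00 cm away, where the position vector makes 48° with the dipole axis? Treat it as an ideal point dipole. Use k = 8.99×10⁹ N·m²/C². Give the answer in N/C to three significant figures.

Dipole moment p = qd = (5.50×10⁻⁷ C)(0.00610 m) = 3.355×10⁻⁹ C·m.
At angle θ the dipole field magnitude is E = (kp/r³)·√(1 + 3cos²θ).
kp/r³ = (8.99×10⁹)(3.355×10⁻⁹) / (0.0600)³ = 1.396×10⁵ N/C.
√(1 + 3cos²48°) = √(1 + 3·0.4477) = √2.3432 ≈ 1.5308.
E ≈ 1.396×10⁵ × 1.531 = 2.137×10⁵ N/C.

E ≈ 2.14×10⁵ N/C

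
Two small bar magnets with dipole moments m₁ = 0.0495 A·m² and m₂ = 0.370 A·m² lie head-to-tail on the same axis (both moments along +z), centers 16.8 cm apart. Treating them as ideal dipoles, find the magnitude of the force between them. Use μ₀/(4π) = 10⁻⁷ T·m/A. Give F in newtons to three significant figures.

F ≈ 1.38×10⁻⁵ N

On-axis B of dipole 1: B = (μ₀/4π)·2m₁/r³. Force on dipole 2: F = m₂·dB/dr.
dB/dr = −(μ₀/4π)·6m₁/r⁴, so |F| = (μ₀/4π)·6m₁m₂/r⁴.
F = 6(10⁻⁷)(0.0495)(0.370)/(0.168)⁴ = 1.379×10⁻⁵ N.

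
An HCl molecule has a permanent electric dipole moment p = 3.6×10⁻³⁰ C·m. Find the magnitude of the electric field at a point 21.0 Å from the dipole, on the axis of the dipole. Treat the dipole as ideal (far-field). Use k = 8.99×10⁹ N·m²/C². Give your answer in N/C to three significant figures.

On the dipole axis E = 2kp/r³.
E = 2·(8.99×10⁹)(3.60×10⁻³⁰) / (2.10×10⁻⁹)³ = 6.989×10⁶ N/C.

E ≈ 6.99×10⁶ N/C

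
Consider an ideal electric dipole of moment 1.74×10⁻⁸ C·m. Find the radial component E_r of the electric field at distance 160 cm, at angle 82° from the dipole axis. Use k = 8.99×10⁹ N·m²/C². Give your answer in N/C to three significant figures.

For a dipole, E_r = (2kp cosθ)/r³.
kp/r³ = (8.99×10⁹)(1.74×10⁻⁸)/(1.60)³ = 38.19 N/C.
E_r = 2·38.19·cos82° = 10.63 N/C.

E_r ≈ 10.6 N/C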